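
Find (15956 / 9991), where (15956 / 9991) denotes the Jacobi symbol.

Reduce the numerator: 15956 ≡ 5965 (mod 9991), so (15956 / 9991) = (5965 / 9991).
5965 ≡ 1 (mod 4), so quadratic reciprocity gives (5965 / 9991) = (9991 / 5965). Reduce: 9991 ≡ 4026 (mod 5965). Now have (4026 / 5965).
Factor out 2: 4026 = 2·2013. Since 5965 ≡ 5 (mod 8), (2 / 5965) = -1. Now have -(2013 / 5965).
2013 ≡ 1 (mod 4), so quadratic reciprocity gives (2013 / 5965) = (5965 / 2013). Reduce: 5965 ≡ 1939 (mod 2013). Now have -(1939 / 2013).
2013 ≡ 1 (mod 4), so quadratic reciprocity gives (1939 / 2013) = (2013 / 1939). Reduce: 2013 ≡ 74 (mod 1939). Now have -(74 / 1939).
Factor out 2: 74 = 2·37. Since 1939 ≡ 3 (mod 8), (2 / 1939) = -1. Now have (37 / 1939).
37 ≡ 1 (mod 4), so quadratic reciprocity gives (37 / 1939) = (1939 / 37). Reduce: 1939 ≡ 15 (mod 37). Now have (15 / 37).
37 ≡ 1 (mod 4), so quadratic reciprocity gives (15 / 37) = (37 / 15). Reduce: 37 ≡ 7 (mod 15). Now have (7 / 15).
Both 7 ≡ 3 and 15 ≡ 3 (mod 4), so reciprocity gives (7 / 15) = -(15 / 7). Reduce: 15 ≡ 1 (mod 7). Now have -(1 / 7).
(1 / 7) = 1. Collecting the sign factors: -1.

-1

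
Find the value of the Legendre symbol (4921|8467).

4921 ≡ 1 (mod 4), so quadratic reciprocity gives (4921|8467) = (8467|4921). Reduce: 8467 ≡ 3546 (mod 4921). Now have (3546|4921).
Factor out 2: 3546 = 2·1773. Since 4921 ≡ 1 (mod 8), (2|4921) = +1. Now have (1773|4921).
1773 ≡ 1 (mod 4), so quadratic reciprocity gives (1773|4921) = (4921|1773). Reduce: 4921 ≡ 1375 (mod 1773). Now have (1375|1773).
1773 ≡ 1 (mod 4), so quadratic reciprocity gives (1375|1773) = (1773|1375). Reduce: 1773 ≡ 398 (mod 1375). Now have (398|1375).
Factor out 2: 398 = 2·199. Since 1375 ≡ 7 (mod 8), (2|1375) = +1. Now have (199|1375).
Both 199 ≡ 3 and 1375 ≡ 3 (mod 4), so reciprocity gives (199|1375) = -(1375|199). Reduce: 1375 ≡ 181 (mod 199). Now have -(181|199).
181 ≡ 1 (mod 4), so quadratic reciprocity gives (181|199) = (199|181). Reduce: 199 ≡ 18 (mod 181). Now have -(18|181).
Factor out 2: 18 = 2·9. Since 181 ≡ 5 (mod 8), (2|181) = -1. Now have (9|181).
9 ≡ 1 (mod 4), so quadratic reciprocity gives (9|181) = (181|9). Reduce: 181 ≡ 1 (mod 9). Now have (1|9).
(1|9) = 1. Collecting the sign factors: 1.

1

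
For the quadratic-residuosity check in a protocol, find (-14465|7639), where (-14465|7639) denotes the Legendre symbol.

-1

Reduce the numerator: -14465 ≡ 813 (mod 7639), so (-14465|7639) = (813|7639).
813 ≡ 1 (mod 4), so quadratic reciprocity gives (813|7639) = (7639|813). Reduce: 7639 ≡ 322 (mod 813). Now have (322|813).
Factor out 2: 322 = 2·161. Since 813 ≡ 5 (mod 8), (2|813) = -1. Now have -(161|813).
161 ≡ 1 (mod 4), so quadratic reciprocity gives (161|813) = (813|161). Reduce: 813 ≡ 8 (mod 161). Now have -(8|161).
Factor out 2: 8 = 2^3. Since 161 ≡ 1 (mod 8), (2|161) = +1, and (2|161)^3 = +1. Now have -(1|161).
(1|161) = 1. Collecting the sign factors: -1.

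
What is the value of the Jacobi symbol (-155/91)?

-1

Reduce the numerator: -155 ≡ 27 (mod 91), so (-155/91) = (27/91).
Both 27 ≡ 3 and 91 ≡ 3 (mod 4), so reciprocity gives (27/91) = -(91/27). Reduce: 91 ≡ 10 (mod 27). Now have -(10/27).
Factor out 2: 10 = 2·5. Since 27 ≡ 3 (mod 8), (2/27) = -1. Now have (5/27).
5 ≡ 1 (mod 4), so quadratic reciprocity gives (5/27) = (27/5). Reduce: 27 ≡ 2 (mod 5). Now have (2/5).
Factor out 2: 2 = 2. Since 5 ≡ 5 (mod 8), (2/5) = -1. Now have -(1/5).
(1/5) = 1. Collecting the sign factors: -1.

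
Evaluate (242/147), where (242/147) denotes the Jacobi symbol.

Reduce the numerator: 242 ≡ 95 (mod 147), so (242/147) = (95/147).
Both 95 ≡ 3 and 147 ≡ 3 (mod 4), so reciprocity gives (95/147) = -(147/95). Reduce: 147 ≡ 52 (mod 95). Now have -(52/95).
Factor out 2: 52 = 2^2·13. Since 95 ≡ 7 (mod 8), (2/95) = +1, and (2/95)^2 = +1. Now have -(13/95).
13 ≡ 1 (mod 4), so quadratic reciprocity gives (13/95) = (95/13). Reduce: 95 ≡ 4 (mod 13). Now have -(4/13).
Factor out 2: 4 = 2^2. Since 13 ≡ 5 (mod 8), (2/13) = -1, and (2/13)^2 = +1. Now have -(1/13).
(1/13) = 1. Collecting the sign factors: -1.

-1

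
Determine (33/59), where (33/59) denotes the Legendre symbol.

(33/59)
  = (59/33)    [QR: 33 ≡ 1 mod 4, sign kept]
  = (26/33)    [59 ≡ 26 mod 33]
  = (13/33)    [33 ≡ 1 mod 8 ⇒ (2/33) = +1]
  = (33/13)    [QR: 13 ≡ 1 mod 4, sign kept]
  = (7/13)    [33 ≡ 7 mod 13]
  = (13/7)    [QR: 13 ≡ 1 mod 4, sign kept]
  = (6/7)    [13 ≡ 6 mod 7]
  = (3/7)    [7 ≡ 7 mod 8 ⇒ (2/7) = +1]
  = -(7/3)    [QR: both ≡ 3 mod 4, sign flips]
  = -(1/3)    [7 ≡ 1 mod 3]
  = -1    [(1/3) = 1]

-1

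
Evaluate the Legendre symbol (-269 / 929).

-1

(-269 / 929)
  = (660 / 929)    [-269 ≡ 660 mod 929]
  = (165 / 929)    [929 ≡ 1 mod 8 ⇒ (2 / 929)^2 = +1]
  = (929 / 165)    [QR: 165 ≡ 1 mod 4, sign kept]
  = (104 / 165)    [929 ≡ 104 mod 165]
  = -(13 / 165)    [165 ≡ 5 mod 8 ⇒ (2 / 165)^3 = -1]
  = -(165 / 13)    [QR: 13 ≡ 1 mod 4, sign kept]
  = -(9 / 13)    [165 ≡ 9 mod 13]
  = -(13 / 9)    [QR: 9 ≡ 1 mod 4, sign kept]
  = -(4 / 9)    [13 ≡ 4 mod 9]
  = -(1 / 9)    [9 ≡ 1 mod 8 ⇒ (2 / 9)^2 = +1]
  = -1    [(1 / 9) = 1]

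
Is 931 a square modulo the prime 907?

Reduce the numerator: 931 ≡ 24 (mod 907), so (931/907) = (24/907).
Factor out 2: 24 = 2^3·3. Since 907 ≡ 3 (mod 8), (2/907) = -1, and (2/907)^3 = -1. Now have -(3/907).
Both 3 ≡ 3 and 907 ≡ 3 (mod 4), so reciprocity gives (3/907) = -(907/3). Reduce: 907 ≡ 1 (mod 3). Now have (1/3).
(1/3) = 1. Collecting the sign factors: 1.
The Legendre symbol is 1, so x^2 ≡ 931 (mod 907) has solution.

yes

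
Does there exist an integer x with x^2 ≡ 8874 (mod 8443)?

Reduce the numerator: 8874 ≡ 431 (mod 8443), so (8874|8443) = (431|8443).
Both 431 ≡ 3 and 8443 ≡ 3 (mod 4), so reciprocity gives (431|8443) = -(8443|431). Reduce: 8443 ≡ 254 (mod 431). Now have -(254|431).
Factor out 2: 254 = 2·127. Since 431 ≡ 7 (mod 8), (2|431) = +1. Now have -(127|431).
Both 127 ≡ 3 and 431 ≡ 3 (mod 4), so reciprocity gives (127|431) = -(431|127). Reduce: 431 ≡ 50 (mod 127). Now have (50|127).
Factor out 2: 50 = 2·25. Since 127 ≡ 7 (mod 8), (2|127) = +1. Now have (25|127).
25 ≡ 1 (mod 4), so quadratic reciprocity gives (25|127) = (127|25). Reduce: 127 ≡ 2 (mod 25). Now have (2|25).
Factor out 2: 2 = 2. Since 25 ≡ 1 (mod 8), (2|25) = +1. Now have (1|25).
(1|25) = 1. Collecting the sign factors: 1.
The Legendre symbol is 1, so x^2 ≡ 8874 (mod 8443) has solution.

yes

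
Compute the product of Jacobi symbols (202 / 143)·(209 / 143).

0

By multiplicativity, (202·209 / 143) = (202 / 143)·(209 / 143).
First factor (202 / 143):
Reduce the numerator: 202 ≡ 59 (mod 143), so (202 / 143) = (59 / 143).
Both 59 ≡ 3 and 143 ≡ 3 (mod 4), so reciprocity gives (59 / 143) = -(143 / 59). Reduce: 143 ≡ 25 (mod 59). Now have -(25 / 59).
25 ≡ 1 (mod 4), so quadratic reciprocity gives (25 / 59) = (59 / 25). Reduce: 59 ≡ 9 (mod 25). Now have -(9 / 25).
9 ≡ 1 (mod 4), so quadratic reciprocity gives (9 / 25) = (25 / 9). Reduce: 25 ≡ 7 (mod 9). Now have -(7 / 9).
9 ≡ 1 (mod 4), so quadratic reciprocity gives (7 / 9) = (9 / 7). Reduce: 9 ≡ 2 (mod 7). Now have -(2 / 7).
Factor out 2: 2 = 2. Since 7 ≡ 7 (mod 8), (2 / 7) = +1. Now have -(1 / 7).
(1 / 7) = 1. Collecting the sign factors: -1.
Second factor (209 / 143):
Reduce the numerator: 209 ≡ 66 (mod 143), so (209 / 143) = (66 / 143).
Factor out 2: 66 = 2·33. Since 143 ≡ 7 (mod 8), (2 / 143) = +1. Now have (33 / 143).
33 ≡ 1 (mod 4), so quadratic reciprocity gives (33 / 143) = (143 / 33). Reduce: 143 ≡ 11 (mod 33). Now have (11 / 33).
33 ≡ 1 (mod 4), so quadratic reciprocity gives (11 / 33) = (33 / 11). Reduce: 33 ≡ 0 (mod 11). Now have (0 / 11).
The numerator is now 0 with denominator 11 > 1: the symbol is 0.
Product: (-1)·(0) = 0.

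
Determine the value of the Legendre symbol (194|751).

Factor out 2: 194 = 2·97. Since 751 ≡ 7 (mod 8), (2|751) = +1. Now have (97|751).
97 ≡ 1 (mod 4), so quadratic reciprocity gives (97|751) = (751|97). Reduce: 751 ≡ 72 (mod 97). Now have (72|97).
Factor out 2: 72 = 2^3·9. Since 97 ≡ 1 (mod 8), (2|97) = +1, and (2|97)^3 = +1. Now have (9|97).
9 ≡ 1 (mod 4), so quadratic reciprocity gives (9|97) = (97|9). Reduce: 97 ≡ 7 (mod 9). Now have (7|9).
9 ≡ 1 (mod 4), so quadratic reciprocity gives (7|9) = (9|7). Reduce: 9 ≡ 2 (mod 7). Now have (2|7).
Factor out 2: 2 = 2. Since 7 ≡ 7 (mod 8), (2|7) = +1. Now have (1|7).
(1|7) = 1. Collecting the sign factors: 1.

1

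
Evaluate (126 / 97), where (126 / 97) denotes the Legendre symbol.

-1

(126 / 97)
  = (29 / 97)    [126 ≡ 29 mod 97]
  = (97 / 29)    [QR: 29 ≡ 1 mod 4, sign kept]
  = (10 / 29)    [97 ≡ 10 mod 29]
  = -(5 / 29)    [29 ≡ 5 mod 8 ⇒ (2 / 29) = -1]
  = -(29 / 5)    [QR: 5 ≡ 1 mod 4, sign kept]
  = -(4 / 5)    [29 ≡ 4 mod 5]
  = -(1 / 5)    [5 ≡ 5 mod 8 ⇒ (2 / 5)^2 = +1]
  = -1    [(1 / 5) = 1]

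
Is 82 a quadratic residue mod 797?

Factor out 2: 82 = 2·41. Since 797 ≡ 5 (mod 8), (2/797) = -1. Now have -(41/797).
41 ≡ 1 (mod 4), so quadratic reciprocity gives (41/797) = (797/41). Reduce: 797 ≡ 18 (mod 41). Now have -(18/41).
Factor out 2: 18 = 2·9. Since 41 ≡ 1 (mod 8), (2/41) = +1. Now have -(9/41).
9 ≡ 1 (mod 4), so quadratic reciprocity gives (9/41) = (41/9). Reduce: 41 ≡ 5 (mod 9). Now have -(5/9).
5 ≡ 1 (mod 4), so quadratic reciprocity gives (5/9) = (9/5). Reduce: 9 ≡ 4 (mod 5). Now have -(4/5).
Factor out 2: 4 = 2^2. Since 5 ≡ 5 (mod 8), (2/5) = -1, and (2/5)^2 = +1. Now have -(1/5).
(1/5) = 1. Collecting the sign factors: -1.
The Legendre symbol is -1, so x^2 ≡ 82 (mod 797) has no solution.

no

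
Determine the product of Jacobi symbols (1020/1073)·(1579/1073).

By multiplicativity, (1020·1579/1073) = (1020/1073)·(1579/1073).
First factor (1020/1073):
(1020/1073)
  = (255/1073)    [1073 ≡ 1 mod 8 ⇒ (2/1073)^2 = +1]
  = (1073/255)    [QR: 1073 ≡ 1 mod 4, sign kept]
  = (53/255)    [1073 ≡ 53 mod 255]
  = (255/53)    [QR: 53 ≡ 1 mod 4, sign kept]
  = (43/53)    [255 ≡ 43 mod 53]
  = (53/43)    [QR: 53 ≡ 1 mod 4, sign kept]
  = (10/43)    [53 ≡ 10 mod 43]
  = -(5/43)    [43 ≡ 3 mod 8 ⇒ (2/43) = -1]
  = -(43/5)    [QR: 5 ≡ 1 mod 4, sign kept]
  = -(3/5)    [43 ≡ 3 mod 5]
  = -(5/3)    [QR: 5 ≡ 1 mod 4, sign kept]
  = -(2/3)    [5 ≡ 2 mod 3]
  = (1/3)    [3 ≡ 3 mod 8 ⇒ (2/3) = -1]
  = 1    [(1/3) = 1]
Second factor (1579/1073):
(1579/1073)
  = (506/1073)    [1579 ≡ 506 mod 1073]
  = (253/1073)    [1073 ≡ 1 mod 8 ⇒ (2/1073) = +1]
  = (1073/253)    [QR: 253 ≡ 1 mod 4, sign kept]
  = (61/253)    [1073 ≡ 61 mod 253]
  = (253/61)    [QR: 61 ≡ 1 mod 4, sign kept]
  = (9/61)    [253 ≡ 9 mod 61]
  = (61/9)    [QR: 9 ≡ 1 mod 4, sign kept]
  = (7/9)    [61 ≡ 7 mod 9]
  = (9/7)    [QR: 9 ≡ 1 mod 4, sign kept]
  = (2/7)    [9 ≡ 2 mod 7]
  = (1/7)    [7 ≡ 7 mod 8 ⇒ (2/7) = +1]
  = 1    [(1/7) = 1]
Product: (1)·(1) = 1.

1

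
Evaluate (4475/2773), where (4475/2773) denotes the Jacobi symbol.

1

(4475/2773)
  = (1702/2773)    [4475 ≡ 1702 mod 2773]
  = -(851/2773)    [2773 ≡ 5 mod 8 ⇒ (2/2773) = -1]
  = -(2773/851)    [QR: 2773 ≡ 1 mod 4, sign kept]
  = -(220/851)    [2773 ≡ 220 mod 851]
  = -(55/851)    [851 ≡ 3 mod 8 ⇒ (2/851)^2 = +1]
  = (851/55)    [QR: both ≡ 3 mod 4, sign flips]
  = (26/55)    [851 ≡ 26 mod 55]
  = (13/55)    [55 ≡ 7 mod 8 ⇒ (2/55) = +1]
  = (55/13)    [QR: 13 ≡ 1 mod 4, sign kept]
  = (3/13)    [55 ≡ 3 mod 13]
  = (13/3)    [QR: 13 ≡ 1 mod 4, sign kept]
  = (1/3)    [13 ≡ 1 mod 3]
  = 1    [(1/3) = 1]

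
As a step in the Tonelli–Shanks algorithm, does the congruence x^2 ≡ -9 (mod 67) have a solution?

Reduce the numerator: -9 ≡ 58 (mod 67), so (-9|67) = (58|67).
Factor out 2: 58 = 2·29. Since 67 ≡ 3 (mod 8), (2|67) = -1. Now have -(29|67).
29 ≡ 1 (mod 4), so quadratic reciprocity gives (29|67) = (67|29). Reduce: 67 ≡ 9 (mod 29). Now have -(9|29).
9 ≡ 1 (mod 4), so quadratic reciprocity gives (9|29) = (29|9). Reduce: 29 ≡ 2 (mod 9). Now have -(2|9).
Factor out 2: 2 = 2. Since 9 ≡ 1 (mod 8), (2|9) = +1. Now have -(1|9).
(1|9) = 1. Collecting the sign factors: -1.
The Legendre symbol is -1, so x^2 ≡ -9 (mod 67) has no solution.

no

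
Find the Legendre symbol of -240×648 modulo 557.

By multiplicativity, (-240·648/557) = (-240/557)·(648/557).
First factor (-240/557):
(-240/557)
  = (317/557)    [-240 ≡ 317 mod 557]
  = (557/317)    [QR: 317 ≡ 1 mod 4, sign kept]
  = (240/317)    [557 ≡ 240 mod 317]
  = (15/317)    [317 ≡ 5 mod 8 ⇒ (2/317)^4 = +1]
  = (317/15)    [QR: 317 ≡ 1 mod 4, sign kept]
  = (2/15)    [317 ≡ 2 mod 15]
  = (1/15)    [15 ≡ 7 mod 8 ⇒ (2/15) = +1]
  = 1    [(1/15) = 1]
Second factor (648/557):
(648/557)
  = (91/557)    [648 ≡ 91 mod 557]
  = (557/91)    [QR: 557 ≡ 1 mod 4, sign kept]
  = (11/91)    [557 ≡ 11 mod 91]
  = -(91/11)    [QR: both ≡ 3 mod 4, sign flips]
  = -(3/11)    [91 ≡ 3 mod 11]
  = (11/3)    [QR: both ≡ 3 mod 4, sign flips]
  = (2/3)    [11 ≡ 2 mod 3]
  = -(1/3)    [3 ≡ 3 mod 8 ⇒ (2/3) = -1]
  = -1    [(1/3) = 1]
Product: (1)·(-1) = -1.

-1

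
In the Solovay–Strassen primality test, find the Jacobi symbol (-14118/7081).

-1

(-14118/7081)
  = (44/7081)    [-14118 ≡ 44 mod 7081]
  = (11/7081)    [7081 ≡ 1 mod 8 ⇒ (2/7081)^2 = +1]
  = (7081/11)    [QR: 7081 ≡ 1 mod 4, sign kept]
  = (8/11)    [7081 ≡ 8 mod 11]
  = -(1/11)    [11 ≡ 3 mod 8 ⇒ (2/11)^3 = -1]
  = -1    [(1/11) = 1]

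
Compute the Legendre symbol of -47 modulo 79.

(-47/79)
  = -(47/79)    [79 ≡ 3 mod 4 ⇒ (-1/79) = -1]
  = (79/47)    [QR: both ≡ 3 mod 4, sign flips]
  = (32/47)    [79 ≡ 32 mod 47]
  = (1/47)    [47 ≡ 7 mod 8 ⇒ (2/47)^5 = +1]
  = 1    [(1/47) = 1]

1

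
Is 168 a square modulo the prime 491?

yes

Factor out 2: 168 = 2^3·21. Since 491 ≡ 3 (mod 8), (2|491) = -1, and (2|491)^3 = -1. Now have -(21|491).
21 ≡ 1 (mod 4), so quadratic reciprocity gives (21|491) = (491|21). Reduce: 491 ≡ 8 (mod 21). Now have -(8|21).
Factor out 2: 8 = 2^3. Since 21 ≡ 5 (mod 8), (2|21) = -1, and (2|21)^3 = -1. Now have (1|21).
(1|21) = 1. Collecting the sign factors: 1.
The Legendre symbol is 1, so x^2 ≡ 168 (mod 491) has solution.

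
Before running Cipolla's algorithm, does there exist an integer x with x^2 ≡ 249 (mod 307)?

no

(249|307)
  = (307|249)    [QR: 249 ≡ 1 mod 4, sign kept]
  = (58|249)    [307 ≡ 58 mod 249]
  = (29|249)    [249 ≡ 1 mod 8 ⇒ (2|249) = +1]
  = (249|29)    [QR: 29 ≡ 1 mod 4, sign kept]
  = (17|29)    [249 ≡ 17 mod 29]
  = (29|17)    [QR: 17 ≡ 1 mod 4, sign kept]
  = (12|17)    [29 ≡ 12 mod 17]
  = (3|17)    [17 ≡ 1 mod 8 ⇒ (2|17)^2 = +1]
  = (17|3)    [QR: 17 ≡ 1 mod 4, sign kept]
  = (2|3)    [17 ≡ 2 mod 3]
  = -(1|3)    [3 ≡ 3 mod 8 ⇒ (2|3) = -1]
  = -1    [(1|3) = 1]
The Legendre symbol is -1, so x^2 ≡ 249 (mod 307) has no solution.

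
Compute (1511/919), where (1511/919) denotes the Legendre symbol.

-1

Reduce the numerator: 1511 ≡ 592 (mod 919), so (1511/919) = (592/919).
Factor out 2: 592 = 2^4·37. Since 919 ≡ 7 (mod 8), (2/919) = +1, and (2/919)^4 = +1. Now have (37/919).
37 ≡ 1 (mod 4), so quadratic reciprocity gives (37/919) = (919/37). Reduce: 919 ≡ 31 (mod 37). Now have (31/37).
37 ≡ 1 (mod 4), so quadratic reciprocity gives (31/37) = (37/31). Reduce: 37 ≡ 6 (mod 31). Now have (6/31).
Factor out 2: 6 = 2·3. Since 31 ≡ 7 (mod 8), (2/31) = +1. Now have (3/31).
Both 3 ≡ 3 and 31 ≡ 3 (mod 4), so reciprocity gives (3/31) = -(31/3). Reduce: 31 ≡ 1 (mod 3). Now have -(1/3).
(1/3) = 1. Collecting the sign factors: -1.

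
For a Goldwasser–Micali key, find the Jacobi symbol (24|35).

-1

Factor out 2: 24 = 2^3·3. Since 35 ≡ 3 (mod 8), (2|35) = -1, and (2|35)^3 = -1. Now have -(3|35).
Both 3 ≡ 3 and 35 ≡ 3 (mod 4), so reciprocity gives (3|35) = -(35|3). Reduce: 35 ≡ 2 (mod 3). Now have (2|3).
Factor out 2: 2 = 2. Since 3 ≡ 3 (mod 8), (2|3) = -1. Now have -(1|3).
(1|3) = 1. Collecting the sign factors: -1.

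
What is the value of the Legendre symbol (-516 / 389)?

1

Pull out -1: (-516 / 389) = (-1 / 389)·(516 / 389). Since 389 ≡ 1 (mod 4), (-1 / 389) = +1. Now have (516 / 389).
Reduce the numerator: 516 ≡ 127 (mod 389), so (516 / 389) = (127 / 389).
389 ≡ 1 (mod 4), so quadratic reciprocity gives (127 / 389) = (389 / 127). Reduce: 389 ≡ 8 (mod 127). Now have (8 / 127).
Factor out 2: 8 = 2^3. Since 127 ≡ 7 (mod 8), (2 / 127) = +1, and (2 / 127)^3 = +1. Now have (1 / 127).
(1 / 127) = 1. Collecting the sign factors: 1.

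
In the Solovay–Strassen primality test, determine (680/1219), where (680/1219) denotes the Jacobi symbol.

Factor out 2: 680 = 2^3·85. Since 1219 ≡ 3 (mod 8), (2/1219) = -1, and (2/1219)^3 = -1. Now have -(85/1219).
85 ≡ 1 (mod 4), so quadratic reciprocity gives (85/1219) = (1219/85). Reduce: 1219 ≡ 29 (mod 85). Now have -(29/85).
29 ≡ 1 (mod 4), so quadratic reciprocity gives (29/85) = (85/29). Reduce: 85 ≡ 27 (mod 29). Now have -(27/29).
29 ≡ 1 (mod 4), so quadratic reciprocity gives (27/29) = (29/27). Reduce: 29 ≡ 2 (mod 27). Now have -(2/27).
Factor out 2: 2 = 2. Since 27 ≡ 3 (mod 8), (2/27) = -1. Now have (1/27).
(1/27) = 1. Collecting the sign factors: 1.

1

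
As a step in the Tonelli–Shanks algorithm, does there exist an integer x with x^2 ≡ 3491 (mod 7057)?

(3491/7057)
  = (7057/3491)    [QR: 7057 ≡ 1 mod 4, sign kept]
  = (75/3491)    [7057 ≡ 75 mod 3491]
  = -(3491/75)    [QR: both ≡ 3 mod 4, sign flips]
  = -(41/75)    [3491 ≡ 41 mod 75]
  = -(75/41)    [QR: 41 ≡ 1 mod 4, sign kept]
  = -(34/41)    [75 ≡ 34 mod 41]
  = -(17/41)    [41 ≡ 1 mod 8 ⇒ (2/41) = +1]
  = -(41/17)    [QR: 17 ≡ 1 mod 4, sign kept]
  = -(7/17)    [41 ≡ 7 mod 17]
  = -(17/7)    [QR: 17 ≡ 1 mod 4, sign kept]
  = -(3/7)    [17 ≡ 3 mod 7]
  = (7/3)    [QR: both ≡ 3 mod 4, sign flips]
  = (1/3)    [7 ≡ 1 mod 3]
  = 1    [(1/3) = 1]
(3491/7057) = 1, and 7057 is prime, so 3491 is a quadratic residue mod 7057.

yes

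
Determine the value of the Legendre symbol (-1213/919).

1

(-1213/919)
  = -(1213/919)    [919 ≡ 3 mod 4 ⇒ (-1/919) = -1]
  = -(294/919)    [1213 ≡ 294 mod 919]
  = -(147/919)    [919 ≡ 7 mod 8 ⇒ (2/919) = +1]
  = (919/147)    [QR: both ≡ 3 mod 4, sign flips]
  = (37/147)    [919 ≡ 37 mod 147]
  = (147/37)    [QR: 37 ≡ 1 mod 4, sign kept]
  = (36/37)    [147 ≡ 36 mod 37]
  = (9/37)    [37 ≡ 5 mod 8 ⇒ (2/37)^2 = +1]
  = (37/9)    [QR: 9 ≡ 1 mod 4, sign kept]
  = (1/9)    [37 ≡ 1 mod 9]
  = 1    [(1/9) = 1]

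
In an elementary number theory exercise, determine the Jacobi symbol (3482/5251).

Factor out 2: 3482 = 2·1741. Since 5251 ≡ 3 (mod 8), (2/5251) = -1. Now have -(1741/5251).
1741 ≡ 1 (mod 4), so quadratic reciprocity gives (1741/5251) = (5251/1741). Reduce: 5251 ≡ 28 (mod 1741). Now have -(28/1741).
Factor out 2: 28 = 2^2·7. Since 1741 ≡ 5 (mod 8), (2/1741) = -1, and (2/1741)^2 = +1. Now have -(7/1741).
1741 ≡ 1 (mod 4), so quadratic reciprocity gives (7/1741) = (1741/7). Reduce: 1741 ≡ 5 (mod 7). Now have -(5/7).
5 ≡ 1 (mod 4), so quadratic reciprocity gives (5/7) = (7/5). Reduce: 7 ≡ 2 (mod 5). Now have -(2/5).
Factor out 2: 2 = 2. Since 5 ≡ 5 (mod 8), (2/5) = -1. Now have (1/5).
(1/5) = 1. Collecting the sign factors: 1.

1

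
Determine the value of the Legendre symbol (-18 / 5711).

-1

Reduce the numerator: -18 ≡ 5693 (mod 5711), so (-18 / 5711) = (5693 / 5711).
5693 ≡ 1 (mod 4), so quadratic reciprocity gives (5693 / 5711) = (5711 / 5693). Reduce: 5711 ≡ 18 (mod 5693). Now have (18 / 5693).
Factor out 2: 18 = 2·9. Since 5693 ≡ 5 (mod 8), (2 / 5693) = -1. Now have -(9 / 5693).
9 ≡ 1 (mod 4), so quadratic reciprocity gives (9 / 5693) = (5693 / 9). Reduce: 5693 ≡ 5 (mod 9). Now have -(5 / 9).
5 ≡ 1 (mod 4), so quadratic reciprocity gives (5 / 9) = (9 / 5). Reduce: 9 ≡ 4 (mod 5). Now have -(4 / 5).
Factor out 2: 4 = 2^2. Since 5 ≡ 5 (mod 8), (2 / 5) = -1, and (2 / 5)^2 = +1. Now have -(1 / 5).
(1 / 5) = 1. Collecting the sign factors: -1.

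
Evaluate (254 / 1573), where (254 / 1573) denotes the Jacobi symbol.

Factor out 2: 254 = 2·127. Since 1573 ≡ 5 (mod 8), (2 / 1573) = -1. Now have -(127 / 1573).
1573 ≡ 1 (mod 4), so quadratic reciprocity gives (127 / 1573) = (1573 / 127). Reduce: 1573 ≡ 49 (mod 127). Now have -(49 / 127).
49 ≡ 1 (mod 4), so quadratic reciprocity gives (49 / 127) = (127 / 49). Reduce: 127 ≡ 29 (mod 49). Now have -(29 / 49).
29 ≡ 1 (mod 4), so quadratic reciprocity gives (29 / 49) = (49 / 29). Reduce: 49 ≡ 20 (mod 29). Now have -(20 / 29).
Factor out 2: 20 = 2^2·5. Since 29 ≡ 5 (mod 8), (2 / 29) = -1, and (2 / 29)^2 = +1. Now have -(5 / 29).
5 ≡ 1 (mod 4), so quadratic reciprocity gives (5 / 29) = (29 / 5). Reduce: 29 ≡ 4 (mod 5). Now have -(4 / 5).
Factor out 2: 4 = 2^2. Since 5 ≡ 5 (mod 8), (2 / 5) = -1, and (2 / 5)^2 = +1. Now have -(1 / 5).
(1 / 5) = 1. Collecting the sign factors: -1.

-1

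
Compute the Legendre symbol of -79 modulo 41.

-1

Reduce the numerator: -79 ≡ 3 (mod 41), so (-79|41) = (3|41).
41 ≡ 1 (mod 4), so quadratic reciprocity gives (3|41) = (41|3). Reduce: 41 ≡ 2 (mod 3). Now have (2|3).
Factor out 2: 2 = 2. Since 3 ≡ 3 (mod 8), (2|3) = -1. Now have -(1|3).
(1|3) = 1. Collecting the sign factors: -1.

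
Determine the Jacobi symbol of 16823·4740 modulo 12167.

By multiplicativity, (16823·4740|12167) = (16823|12167)·(4740|12167).
First factor (16823|12167):
(16823|12167)
  = (4656|12167)    [16823 ≡ 4656 mod 12167]
  = (291|12167)    [12167 ≡ 7 mod 8 ⇒ (2|12167)^4 = +1]
  = -(12167|291)    [QR: both ≡ 3 mod 4, sign flips]
  = -(236|291)    [12167 ≡ 236 mod 291]
  = -(59|291)    [291 ≡ 3 mod 8 ⇒ (2|291)^2 = +1]
  = (291|59)    [QR: both ≡ 3 mod 4, sign flips]
  = (55|59)    [291 ≡ 55 mod 59]
  = -(59|55)    [QR: both ≡ 3 mod 4, sign flips]
  = -(4|55)    [59 ≡ 4 mod 55]
  = -(1|55)    [55 ≡ 7 mod 8 ⇒ (2|55)^2 = +1]
  = -1    [(1|55) = 1]
Second factor (4740|12167):
(4740|12167)
  = (1185|12167)    [12167 ≡ 7 mod 8 ⇒ (2|12167)^2 = +1]
  = (12167|1185)    [QR: 1185 ≡ 1 mod 4, sign kept]
  = (317|1185)    [12167 ≡ 317 mod 1185]
  = (1185|317)    [QR: 317 ≡ 1 mod 4, sign kept]
  = (234|317)    [1185 ≡ 234 mod 317]
  = -(117|317)    [317 ≡ 5 mod 8 ⇒ (2|317) = -1]
  = -(317|117)    [QR: 117 ≡ 1 mod 4, sign kept]
  = -(83|117)    [317 ≡ 83 mod 117]
  = -(117|83)    [QR: 117 ≡ 1 mod 4, sign kept]
  = -(34|83)    [117 ≡ 34 mod 83]
  = (17|83)    [83 ≡ 3 mod 8 ⇒ (2|83) = -1]
  = (83|17)    [QR: 17 ≡ 1 mod 4, sign kept]
  = (15|17)    [83 ≡ 15 mod 17]
  = (17|15)    [QR: 17 ≡ 1 mod 4, sign kept]
  = (2|15)    [17 ≡ 2 mod 15]
  = (1|15)    [15 ≡ 7 mod 8 ⇒ (2|15) = +1]
  = 1    [(1|15) = 1]
Product: (-1)·(1) = -1.

-1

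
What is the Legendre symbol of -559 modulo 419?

-1

Reduce the numerator: -559 ≡ 279 (mod 419), so (-559|419) = (279|419).
Both 279 ≡ 3 and 419 ≡ 3 (mod 4), so reciprocity gives (279|419) = -(419|279). Reduce: 419 ≡ 140 (mod 279). Now have -(140|279).
Factor out 2: 140 = 2^2·35. Since 279 ≡ 7 (mod 8), (2|279) = +1, and (2|279)^2 = +1. Now have -(35|279).
Both 35 ≡ 3 and 279 ≡ 3 (mod 4), so reciprocity gives (35|279) = -(279|35). Reduce: 279 ≡ 34 (mod 35). Now have (34|35).
Factor out 2: 34 = 2·17. Since 35 ≡ 3 (mod 8), (2|35) = -1. Now have -(17|35).
17 ≡ 1 (mod 4), so quadratic reciprocity gives (17|35) = (35|17). Reduce: 35 ≡ 1 (mod 17). Now have -(1|17).
(1|17) = 1. Collecting the sign factors: -1.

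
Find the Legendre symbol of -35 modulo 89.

-1

(-35 / 89)
  = (35 / 89)    [89 ≡ 1 mod 4 ⇒ (-1 / 89) = +1]
  = (89 / 35)    [QR: 89 ≡ 1 mod 4, sign kept]
  = (19 / 35)    [89 ≡ 19 mod 35]
  = -(35 / 19)    [QR: both ≡ 3 mod 4, sign flips]
  = -(16 / 19)    [35 ≡ 16 mod 19]
  = -(1 / 19)    [19 ≡ 3 mod 8 ⇒ (2 / 19)^4 = +1]
  = -1    [(1 / 19) = 1]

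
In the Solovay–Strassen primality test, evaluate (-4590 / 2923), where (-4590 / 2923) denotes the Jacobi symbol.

1

Reduce the numerator: -4590 ≡ 1256 (mod 2923), so (-4590 / 2923) = (1256 / 2923).
Factor out 2: 1256 = 2^3·157. Since 2923 ≡ 3 (mod 8), (2 / 2923) = -1, and (2 / 2923)^3 = -1. Now have -(157 / 2923).
157 ≡ 1 (mod 4), so quadratic reciprocity gives (157 / 2923) = (2923 / 157). Reduce: 2923 ≡ 97 (mod 157). Now have -(97 / 157).
97 ≡ 1 (mod 4), so quadratic reciprocity gives (97 / 157) = (157 / 97). Reduce: 157 ≡ 60 (mod 97). Now have -(60 / 97).
Factor out 2: 60 = 2^2·15. Since 97 ≡ 1 (mod 8), (2 / 97) = +1, and (2 / 97)^2 = +1. Now have -(15 / 97).
97 ≡ 1 (mod 4), so quadratic reciprocity gives (15 / 97) = (97 / 15). Reduce: 97 ≡ 7 (mod 15). Now have -(7 / 15).
Both 7 ≡ 3 and 15 ≡ 3 (mod 4), so reciprocity gives (7 / 15) = -(15 / 7). Reduce: 15 ≡ 1 (mod 7). Now have (1 / 7).
(1 / 7) = 1. Collecting the sign factors: 1.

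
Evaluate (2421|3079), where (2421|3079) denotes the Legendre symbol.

1

2421 ≡ 1 (mod 4), so quadratic reciprocity gives (2421|3079) = (3079|2421). Reduce: 3079 ≡ 658 (mod 2421). Now have (658|2421).
Factor out 2: 658 = 2·329. Since 2421 ≡ 5 (mod 8), (2|2421) = -1. Now have -(329|2421).
329 ≡ 1 (mod 4), so quadratic reciprocity gives (329|2421) = (2421|329). Reduce: 2421 ≡ 118 (mod 329). Now have -(118|329).
Factor out 2: 118 = 2·59. Since 329 ≡ 1 (mod 8), (2|329) = +1. Now have -(59|329).
329 ≡ 1 (mod 4), so quadratic reciprocity gives (59|329) = (329|59). Reduce: 329 ≡ 34 (mod 59). Now have -(34|59).
Factor out 2: 34 = 2·17. Since 59 ≡ 3 (mod 8), (2|59) = -1. Now have (17|59).
17 ≡ 1 (mod 4), so quadratic reciprocity gives (17|59) = (59|17). Reduce: 59 ≡ 8 (mod 17). Now have (8|17).
Factor out 2: 8 = 2^3. Since 17 ≡ 1 (mod 8), (2|17) = +1, and (2|17)^3 = +1. Now have (1|17).
(1|17) = 1. Collecting the sign factors: 1.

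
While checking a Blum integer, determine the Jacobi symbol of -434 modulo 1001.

(-434|1001)
  = (567|1001)    [-434 ≡ 567 mod 1001]
  = (1001|567)    [QR: 1001 ≡ 1 mod 4, sign kept]
  = (434|567)    [1001 ≡ 434 mod 567]
  = (217|567)    [567 ≡ 7 mod 8 ⇒ (2|567) = +1]
  = (567|217)    [QR: 217 ≡ 1 mod 4, sign kept]
  = (133|217)    [567 ≡ 133 mod 217]
  = (217|133)    [QR: 133 ≡ 1 mod 4, sign kept]
  = (84|133)    [217 ≡ 84 mod 133]
  = (21|133)    [133 ≡ 5 mod 8 ⇒ (2|133)^2 = +1]
  = (133|21)    [QR: 21 ≡ 1 mod 4, sign kept]
  = (7|21)    [133 ≡ 7 mod 21]
  = (21|7)    [QR: 21 ≡ 1 mod 4, sign kept]
  = (0|7)    [21 ≡ 0 mod 7]
  = 0    [numerator 0, gcd > 1]

0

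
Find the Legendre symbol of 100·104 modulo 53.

By multiplicativity, (100·104|53) = (100|53)·(104|53).
First factor (100|53):
(100|53)
  = (47|53)    [100 ≡ 47 mod 53]
  = (53|47)    [QR: 53 ≡ 1 mod 4, sign kept]
  = (6|47)    [53 ≡ 6 mod 47]
  = (3|47)    [47 ≡ 7 mod 8 ⇒ (2|47) = +1]
  = -(47|3)    [QR: both ≡ 3 mod 4, sign flips]
  = -(2|3)    [47 ≡ 2 mod 3]
  = (1|3)    [3 ≡ 3 mod 8 ⇒ (2|3) = -1]
  = 1    [(1|3) = 1]
Second factor (104|53):
(104|53)
  = (51|53)    [104 ≡ 51 mod 53]
  = (53|51)    [QR: 53 ≡ 1 mod 4, sign kept]
  = (2|51)    [53 ≡ 2 mod 51]
  = -(1|51)    [51 ≡ 3 mod 8 ⇒ (2|51) = -1]
  = -1    [(1|51) = 1]
Product: (1)·(-1) = -1.

-1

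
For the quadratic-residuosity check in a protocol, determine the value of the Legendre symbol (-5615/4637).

Reduce the numerator: -5615 ≡ 3659 (mod 4637), so (-5615/4637) = (3659/4637).
4637 ≡ 1 (mod 4), so quadratic reciprocity gives (3659/4637) = (4637/3659). Reduce: 4637 ≡ 978 (mod 3659). Now have (978/3659).
Factor out 2: 978 = 2·489. Since 3659 ≡ 3 (mod 8), (2/3659) = -1. Now have -(489/3659).
489 ≡ 1 (mod 4), so quadratic reciprocity gives (489/3659) = (3659/489). Reduce: 3659 ≡ 236 (mod 489). Now have -(236/489).
Factor out 2: 236 = 2^2·59. Since 489 ≡ 1 (mod 8), (2/489) = +1, and (2/489)^2 = +1. Now have -(59/489).
489 ≡ 1 (mod 4), so quadratic reciprocity gives (59/489) = (489/59). Reduce: 489 ≡ 17 (mod 59). Now have -(17/59).
17 ≡ 1 (mod 4), so quadratic reciprocity gives (17/59) = (59/17). Reduce: 59 ≡ 8 (mod 17). Now have -(8/17).
Factor out 2: 8 = 2^3. Since 17 ≡ 1 (mod 8), (2/17) = +1, and (2/17)^3 = +1. Now have -(1/17).
(1/17) = 1. Collecting the sign factors: -1.

-1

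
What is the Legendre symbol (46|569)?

(46|569)
  = (23|569)    [569 ≡ 1 mod 8 ⇒ (2|569) = +1]
  = (569|23)    [QR: 569 ≡ 1 mod 4, sign kept]
  = (17|23)    [569 ≡ 17 mod 23]
  = (23|17)    [QR: 17 ≡ 1 mod 4, sign kept]
  = (6|17)    [23 ≡ 6 mod 17]
  = (3|17)    [17 ≡ 1 mod 8 ⇒ (2|17) = +1]
  = (17|3)    [QR: 17 ≡ 1 mod 4, sign kept]
  = (2|3)    [17 ≡ 2 mod 3]
  = -(1|3)    [3 ≡ 3 mod 8 ⇒ (2|3) = -1]
  = -1    [(1|3) = 1]

-1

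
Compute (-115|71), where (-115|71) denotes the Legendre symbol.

1

(-115|71)
  = (27|71)    [-115 ≡ 27 mod 71]
  = -(71|27)    [QR: both ≡ 3 mod 4, sign flips]
  = -(17|27)    [71 ≡ 17 mod 27]
  = -(27|17)    [QR: 17 ≡ 1 mod 4, sign kept]
  = -(10|17)    [27 ≡ 10 mod 17]
  = -(5|17)    [17 ≡ 1 mod 8 ⇒ (2|17) = +1]
  = -(17|5)    [QR: 5 ≡ 1 mod 4, sign kept]
  = -(2|5)    [17 ≡ 2 mod 5]
  = (1|5)    [5 ≡ 5 mod 8 ⇒ (2|5) = -1]
  = 1    [(1|5) = 1]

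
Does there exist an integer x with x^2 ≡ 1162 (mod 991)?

Reduce the numerator: 1162 ≡ 171 (mod 991), so (1162/991) = (171/991).
Both 171 ≡ 3 and 991 ≡ 3 (mod 4), so reciprocity gives (171/991) = -(991/171). Reduce: 991 ≡ 136 (mod 171). Now have -(136/171).
Factor out 2: 136 = 2^3·17. Since 171 ≡ 3 (mod 8), (2/171) = -1, and (2/171)^3 = -1. Now have (17/171).
17 ≡ 1 (mod 4), so quadratic reciprocity gives (17/171) = (171/17). Reduce: 171 ≡ 1 (mod 17). Now have (1/17).
(1/17) = 1. Collecting the sign factors: 1.
(1162/991) = 1, and 991 is prime, so 1162 is a quadratic residue mod 991.

yes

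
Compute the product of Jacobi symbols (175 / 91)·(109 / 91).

0

By multiplicativity, (175·109 / 91) = (175 / 91)·(109 / 91).
First factor (175 / 91):
Reduce the numerator: 175 ≡ 84 (mod 91), so (175 / 91) = (84 / 91).
Factor out 2: 84 = 2^2·21. Since 91 ≡ 3 (mod 8), (2 / 91) = -1, and (2 / 91)^2 = +1. Now have (21 / 91).
21 ≡ 1 (mod 4), so quadratic reciprocity gives (21 / 91) = (91 / 21). Reduce: 91 ≡ 7 (mod 21). Now have (7 / 21).
21 ≡ 1 (mod 4), so quadratic reciprocity gives (7 / 21) = (21 / 7). Reduce: 21 ≡ 0 (mod 7). Now have (0 / 7).
The numerator is now 0 with denominator 7 > 1: the symbol is 0.
Second factor (109 / 91):
Reduce the numerator: 109 ≡ 18 (mod 91), so (109 / 91) = (18 / 91).
Factor out 2: 18 = 2·9. Since 91 ≡ 3 (mod 8), (2 / 91) = -1. Now have -(9 / 91).
9 ≡ 1 (mod 4), so quadratic reciprocity gives (9 / 91) = (91 / 9). Reduce: 91 ≡ 1 (mod 9). Now have -(1 / 9).
(1 / 9) = 1. Collecting the sign factors: -1.
Product: (0)·(-1) = 0.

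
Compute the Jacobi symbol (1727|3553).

3553 ≡ 1 (mod 4), so quadratic reciprocity gives (1727|3553) = (3553|1727). Reduce: 3553 ≡ 99 (mod 1727). Now have (99|1727).
Both 99 ≡ 3 and 1727 ≡ 3 (mod 4), so reciprocity gives (99|1727) = -(1727|99). Reduce: 1727 ≡ 44 (mod 99). Now have -(44|99).
Factor out 2: 44 = 2^2·11. Since 99 ≡ 3 (mod 8), (2|99) = -1, and (2|99)^2 = +1. Now have -(11|99).
Both 11 ≡ 3 and 99 ≡ 3 (mod 4), so reciprocity gives (11|99) = -(99|11). Reduce: 99 ≡ 0 (mod 11). Now have (0|11).
The numerator is now 0 with denominator 11 > 1: the symbol is 0.

0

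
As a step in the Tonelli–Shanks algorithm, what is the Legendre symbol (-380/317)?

1

(-380/317)
  = (380/317)    [317 ≡ 1 mod 4 ⇒ (-1/317) = +1]
  = (63/317)    [380 ≡ 63 mod 317]
  = (317/63)    [QR: 317 ≡ 1 mod 4, sign kept]
  = (2/63)    [317 ≡ 2 mod 63]
  = (1/63)    [63 ≡ 7 mod 8 ⇒ (2/63) = +1]
  = 1    [(1/63) = 1]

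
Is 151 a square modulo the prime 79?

yes

Reduce the numerator: 151 ≡ 72 (mod 79), so (151/79) = (72/79).
Factor out 2: 72 = 2^3·9. Since 79 ≡ 7 (mod 8), (2/79) = +1, and (2/79)^3 = +1. Now have (9/79).
9 ≡ 1 (mod 4), so quadratic reciprocity gives (9/79) = (79/9). Reduce: 79 ≡ 7 (mod 9). Now have (7/9).
9 ≡ 1 (mod 4), so quadratic reciprocity gives (7/9) = (9/7). Reduce: 9 ≡ 2 (mod 7). Now have (2/7).
Factor out 2: 2 = 2. Since 7 ≡ 7 (mod 8), (2/7) = +1. Now have (1/7).
(1/7) = 1. Collecting the sign factors: 1.
The Legendre symbol is 1, so x^2 ≡ 151 (mod 79) has solution.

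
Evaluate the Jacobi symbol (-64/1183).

(-64/1183)
  = (1119/1183)    [-64 ≡ 1119 mod 1183]
  = -(1183/1119)    [QR: both ≡ 3 mod 4, sign flips]
  = -(64/1119)    [1183 ≡ 64 mod 1119]
  = -(1/1119)    [1119 ≡ 7 mod 8 ⇒ (2/1119)^6 = +1]
  = -1    [(1/1119) = 1]

-1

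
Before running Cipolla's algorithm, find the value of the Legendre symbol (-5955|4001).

(-5955|4001)
  = (2047|4001)    [-5955 ≡ 2047 mod 4001]
  = (4001|2047)    [QR: 4001 ≡ 1 mod 4, sign kept]
  = (1954|2047)    [4001 ≡ 1954 mod 2047]
  = (977|2047)    [2047 ≡ 7 mod 8 ⇒ (2|2047) = +1]
  = (2047|977)    [QR: 977 ≡ 1 mod 4, sign kept]
  = (93|977)    [2047 ≡ 93 mod 977]
  = (977|93)    [QR: 93 ≡ 1 mod 4, sign kept]
  = (47|93)    [977 ≡ 47 mod 93]
  = (93|47)    [QR: 93 ≡ 1 mod 4, sign kept]
  = (46|47)    [93 ≡ 46 mod 47]
  = (23|47)    [47 ≡ 7 mod 8 ⇒ (2|47) = +1]
  = -(47|23)    [QR: both ≡ 3 mod 4, sign flips]
  = -(1|23)    [47 ≡ 1 mod 23]
  = -1    [(1|23) = 1]

-1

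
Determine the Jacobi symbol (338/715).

0

(338/715)
  = -(169/715)    [715 ≡ 3 mod 8 ⇒ (2/715) = -1]
  = -(715/169)    [QR: 169 ≡ 1 mod 4, sign kept]
  = -(39/169)    [715 ≡ 39 mod 169]
  = -(169/39)    [QR: 169 ≡ 1 mod 4, sign kept]
  = -(13/39)    [169 ≡ 13 mod 39]
  = -(39/13)    [QR: 13 ≡ 1 mod 4, sign kept]
  = -(0/13)    [39 ≡ 0 mod 13]
  = 0    [numerator 0, gcd > 1]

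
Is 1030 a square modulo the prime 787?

Reduce the numerator: 1030 ≡ 243 (mod 787), so (1030/787) = (243/787).
Both 243 ≡ 3 and 787 ≡ 3 (mod 4), so reciprocity gives (243/787) = -(787/243). Reduce: 787 ≡ 58 (mod 243). Now have -(58/243).
Factor out 2: 58 = 2·29. Since 243 ≡ 3 (mod 8), (2/243) = -1. Now have (29/243).
29 ≡ 1 (mod 4), so quadratic reciprocity gives (29/243) = (243/29). Reduce: 243 ≡ 11 (mod 29). Now have (11/29).
29 ≡ 1 (mod 4), so quadratic reciprocity gives (11/29) = (29/11). Reduce: 29 ≡ 7 (mod 11). Now have (7/11).
Both 7 ≡ 3 and 11 ≡ 3 (mod 4), so reciprocity gives (7/11) = -(11/7). Reduce: 11 ≡ 4 (mod 7). Now have -(4/7).
Factor out 2: 4 = 2^2. Since 7 ≡ 7 (mod 8), (2/7) = +1, and (2/7)^2 = +1. Now have -(1/7).
(1/7) = 1. Collecting the sign factors: -1.
The Legendre symbol is -1, so x^2 ≡ 1030 (mod 787) has no solution.

no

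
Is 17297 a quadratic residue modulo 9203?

yes

Reduce the numerator: 17297 ≡ 8094 (mod 9203), so (17297|9203) = (8094|9203).
Factor out 2: 8094 = 2·4047. Since 9203 ≡ 3 (mod 8), (2|9203) = -1. Now have -(4047|9203).
Both 4047 ≡ 3 and 9203 ≡ 3 (mod 4), so reciprocity gives (4047|9203) = -(9203|4047). Reduce: 9203 ≡ 1109 (mod 4047). Now have (1109|4047).
1109 ≡ 1 (mod 4), so quadratic reciprocity gives (1109|4047) = (4047|1109). Reduce: 4047 ≡ 720 (mod 1109). Now have (720|1109).
Factor out 2: 720 = 2^4·45. Since 1109 ≡ 5 (mod 8), (2|1109) = -1, and (2|1109)^4 = +1. Now have (45|1109).
45 ≡ 1 (mod 4), so quadratic reciprocity gives (45|1109) = (1109|45). Reduce: 1109 ≡ 29 (mod 45). Now have (29|45).
29 ≡ 1 (mod 4), so quadratic reciprocity gives (29|45) = (45|29). Reduce: 45 ≡ 16 (mod 29). Now have (16|29).
Factor out 2: 16 = 2^4. Since 29 ≡ 5 (mod 8), (2|29) = -1, and (2|29)^4 = +1. Now have (1|29).
(1|29) = 1. Collecting the sign factors: 1.
(17297|9203) = 1, and 9203 is prime, so 17297 is a quadratic residue mod 9203.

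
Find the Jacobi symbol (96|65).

-1

Reduce the numerator: 96 ≡ 31 (mod 65), so (96|65) = (31|65).
65 ≡ 1 (mod 4), so quadratic reciprocity gives (31|65) = (65|31). Reduce: 65 ≡ 3 (mod 31). Now have (3|31).
Both 3 ≡ 3 and 31 ≡ 3 (mod 4), so reciprocity gives (3|31) = -(31|3). Reduce: 31 ≡ 1 (mod 3). Now have -(1|3).
(1|3) = 1. Collecting the sign factors: -1.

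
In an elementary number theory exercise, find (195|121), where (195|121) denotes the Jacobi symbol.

1

Reduce the numerator: 195 ≡ 74 (mod 121), so (195|121) = (74|121).
Factor out 2: 74 = 2·37. Since 121 ≡ 1 (mod 8), (2|121) = +1. Now have (37|121).
37 ≡ 1 (mod 4), so quadratic reciprocity gives (37|121) = (121|37). Reduce: 121 ≡ 10 (mod 37). Now have (10|37).
Factor out 2: 10 = 2·5. Since 37 ≡ 5 (mod 8), (2|37) = -1. Now have -(5|37).
5 ≡ 1 (mod 4), so quadratic reciprocity gives (5|37) = (37|5). Reduce: 37 ≡ 2 (mod 5). Now have -(2|5).
Factor out 2: 2 = 2. Since 5 ≡ 5 (mod 8), (2|5) = -1. Now have (1|5).
(1|5) = 1. Collecting the sign factors: 1.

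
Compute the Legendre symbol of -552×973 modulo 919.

-1

By multiplicativity, (-552·973 / 919) = (-552 / 919)·(973 / 919).
First factor (-552 / 919):
(-552 / 919)
  = (367 / 919)    [-552 ≡ 367 mod 919]
  = -(919 / 367)    [QR: both ≡ 3 mod 4, sign flips]
  = -(185 / 367)    [919 ≡ 185 mod 367]
  = -(367 / 185)    [QR: 185 ≡ 1 mod 4, sign kept]
  = -(182 / 185)    [367 ≡ 182 mod 185]
  = -(91 / 185)    [185 ≡ 1 mod 8 ⇒ (2 / 185) = +1]
  = -(185 / 91)    [QR: 185 ≡ 1 mod 4, sign kept]
  = -(3 / 91)    [185 ≡ 3 mod 91]
  = (91 / 3)    [QR: both ≡ 3 mod 4, sign flips]
  = (1 / 3)    [91 ≡ 1 mod 3]
  = 1    [(1 / 3) = 1]
Second factor (973 / 919):
(973 / 919)
  = (54 / 919)    [973 ≡ 54 mod 919]
  = (27 / 919)    [919 ≡ 7 mod 8 ⇒ (2 / 919) = +1]
  = -(919 / 27)    [QR: both ≡ 3 mod 4, sign flips]
  = -(1 / 27)    [919 ≡ 1 mod 27]
  = -1    [(1 / 27) = 1]
Product: (1)·(-1) = -1.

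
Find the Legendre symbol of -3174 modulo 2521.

1

Pull out -1: (-3174 / 2521) = (-1 / 2521)·(3174 / 2521). Since 2521 ≡ 1 (mod 4), (-1 / 2521) = +1. Now have (3174 / 2521).
Reduce the numerator: 3174 ≡ 653 (mod 2521), so (3174 / 2521) = (653 / 2521).
653 ≡ 1 (mod 4), so quadratic reciprocity gives (653 / 2521) = (2521 / 653). Reduce: 2521 ≡ 562 (mod 653). Now have (562 / 653).
Factor out 2: 562 = 2·281. Since 653 ≡ 5 (mod 8), (2 / 653) = -1. Now have -(281 / 653).
281 ≡ 1 (mod 4), so quadratic reciprocity gives (281 / 653) = (653 / 281). Reduce: 653 ≡ 91 (mod 281). Now have -(91 / 281).
281 ≡ 1 (mod 4), so quadratic reciprocity gives (91 / 281) = (281 / 91). Reduce: 281 ≡ 8 (mod 91). Now have -(8 / 91).
Factor out 2: 8 = 2^3. Since 91 ≡ 3 (mod 8), (2 / 91) = -1, and (2 / 91)^3 = -1. Now have (1 / 91).
(1 / 91) = 1. Collecting the sign factors: 1.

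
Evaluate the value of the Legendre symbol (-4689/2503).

-1

Reduce the numerator: -4689 ≡ 317 (mod 2503), so (-4689/2503) = (317/2503).
317 ≡ 1 (mod 4), so quadratic reciprocity gives (317/2503) = (2503/317). Reduce: 2503 ≡ 284 (mod 317). Now have (284/317).
Factor out 2: 284 = 2^2·71. Since 317 ≡ 5 (mod 8), (2/317) = -1, and (2/317)^2 = +1. Now have (71/317).
317 ≡ 1 (mod 4), so quadratic reciprocity gives (71/317) = (317/71). Reduce: 317 ≡ 33 (mod 71). Now have (33/71).
33 ≡ 1 (mod 4), so quadratic reciprocity gives (33/71) = (71/33). Reduce: 71 ≡ 5 (mod 33). Now have (5/33).
5 ≡ 1 (mod 4), so quadratic reciprocity gives (5/33) = (33/5). Reduce: 33 ≡ 3 (mod 5). Now have (3/5).
5 ≡ 1 (mod 4), so quadratic reciprocity gives (3/5) = (5/3). Reduce: 5 ≡ 2 (mod 3). Now have (2/3).
Factor out 2: 2 = 2. Since 3 ≡ 3 (mod 8), (2/3) = -1. Now have -(1/3).
(1/3) = 1. Collecting the sign factors: -1.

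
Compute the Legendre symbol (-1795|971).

1

Reduce the numerator: -1795 ≡ 147 (mod 971), so (-1795|971) = (147|971).
Both 147 ≡ 3 and 971 ≡ 3 (mod 4), so reciprocity gives (147|971) = -(971|147). Reduce: 971 ≡ 89 (mod 147). Now have -(89|147).
89 ≡ 1 (mod 4), so quadratic reciprocity gives (89|147) = (147|89). Reduce: 147 ≡ 58 (mod 89). Now have -(58|89).
Factor out 2: 58 = 2·29. Since 89 ≡ 1 (mod 8), (2|89) = +1. Now have -(29|89).
29 ≡ 1 (mod 4), so quadratic reciprocity gives (29|89) = (89|29). Reduce: 89 ≡ 2 (mod 29). Now have -(2|29).
Factor out 2: 2 = 2. Since 29 ≡ 5 (mod 8), (2|29) = -1. Now have (1|29).
(1|29) = 1. Collecting the sign factors: 1.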